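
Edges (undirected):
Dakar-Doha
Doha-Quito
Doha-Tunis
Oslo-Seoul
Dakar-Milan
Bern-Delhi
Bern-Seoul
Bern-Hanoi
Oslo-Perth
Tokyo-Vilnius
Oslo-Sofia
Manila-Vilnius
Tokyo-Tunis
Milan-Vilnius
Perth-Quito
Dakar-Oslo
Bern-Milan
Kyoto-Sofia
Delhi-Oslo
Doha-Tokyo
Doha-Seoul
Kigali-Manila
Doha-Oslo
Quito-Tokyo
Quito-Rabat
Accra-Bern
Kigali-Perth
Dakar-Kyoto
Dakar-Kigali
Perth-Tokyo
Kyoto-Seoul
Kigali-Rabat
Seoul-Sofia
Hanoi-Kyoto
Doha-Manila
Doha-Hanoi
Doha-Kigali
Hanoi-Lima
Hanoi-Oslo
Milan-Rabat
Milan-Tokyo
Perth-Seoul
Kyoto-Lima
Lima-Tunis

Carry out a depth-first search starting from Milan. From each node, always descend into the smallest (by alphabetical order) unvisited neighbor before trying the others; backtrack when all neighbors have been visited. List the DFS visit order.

Visit Milan
Milan → Bern
Bern → Accra
Bern → Delhi
Delhi → Oslo
Oslo → Dakar
Dakar → Doha
Doha → Hanoi
Hanoi → Kyoto
Kyoto → Lima
Lima → Tunis
Tunis → Tokyo
Tokyo → Perth
Perth → Kigali
Kigali → Manila
Manila → Vilnius
Kigali → Rabat
Rabat → Quito
Perth → Seoul
Seoul → Sofia

Milan -> Bern -> Accra -> Delhi -> Oslo -> Dakar -> Doha -> Hanoi -> Kyoto -> Lima -> Tunis -> Tokyo -> Perth -> Kigali -> Manila -> Vilnius -> Rabat -> Quito -> Seoul -> Sofia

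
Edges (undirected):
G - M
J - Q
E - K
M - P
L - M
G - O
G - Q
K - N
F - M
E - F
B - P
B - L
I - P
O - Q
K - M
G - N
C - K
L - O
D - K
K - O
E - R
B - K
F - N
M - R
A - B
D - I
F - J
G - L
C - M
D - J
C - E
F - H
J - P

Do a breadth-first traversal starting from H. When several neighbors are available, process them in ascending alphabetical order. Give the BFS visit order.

Visit H; enqueue F → queue [F]
Visit F; enqueue E, J, M, N → queue [E, J, M, N]
Visit E; enqueue C, K, R → queue [J, M, N, C, K, R]
Visit J; enqueue D, P, Q → queue [M, N, C, K, R, D, P, Q]
Visit M; enqueue G, L → queue [N, C, K, R, D, P, Q, G, L]
Visit N → queue [C, K, R, D, P, Q, G, L]
Visit C → queue [K, R, D, P, Q, G, L]
Visit K; enqueue B, O → queue [R, D, P, Q, G, L, B, O]
Visit R → queue [D, P, Q, G, L, B, O]
Visit D; enqueue I → queue [P, Q, G, L, B, O, I]
Visit P → queue [Q, G, L, B, O, I]
Visit Q → queue [G, L, B, O, I]
Visit G → queue [L, B, O, I]
Visit L → queue [B, O, I]
Visit B; enqueue A → queue [O, I, A]
Visit O → queue [I, A]
Visit I → queue [A]
Visit A → queue []

H → F → E → J → M → N → C → K → R → D → P → Q → G → L → B → O → I → A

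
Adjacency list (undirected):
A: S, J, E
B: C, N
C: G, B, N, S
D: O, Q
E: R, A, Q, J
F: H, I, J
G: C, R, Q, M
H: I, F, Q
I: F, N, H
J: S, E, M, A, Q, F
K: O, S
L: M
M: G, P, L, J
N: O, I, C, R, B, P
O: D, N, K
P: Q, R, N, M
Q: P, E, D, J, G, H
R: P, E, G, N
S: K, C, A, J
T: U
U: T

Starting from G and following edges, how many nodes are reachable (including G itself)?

19

BFS from G visits: G, C, R, Q, M, B, N, S, P, E, D, J, H, L, O, I, K, A, F
Reachable nodes: 19 of 21 total.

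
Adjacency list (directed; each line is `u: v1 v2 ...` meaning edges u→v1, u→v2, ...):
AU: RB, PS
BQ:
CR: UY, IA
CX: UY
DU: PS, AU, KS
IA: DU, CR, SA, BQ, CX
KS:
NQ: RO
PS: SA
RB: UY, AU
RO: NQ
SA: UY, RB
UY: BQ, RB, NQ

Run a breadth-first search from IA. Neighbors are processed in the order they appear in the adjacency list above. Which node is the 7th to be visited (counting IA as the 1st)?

PS

Visit IA; enqueue DU, CR, SA, BQ, CX → queue [DU, CR, SA, BQ, CX]
Visit DU; enqueue PS, AU, KS → queue [CR, SA, BQ, CX, PS, AU, KS]
Visit CR; enqueue UY → queue [SA, BQ, CX, PS, AU, KS, UY]
Visit SA; enqueue RB → queue [BQ, CX, PS, AU, KS, UY, RB]
Visit BQ → queue [CX, PS, AU, KS, UY, RB]
Visit CX → queue [PS, AU, KS, UY, RB]
Visit PS → queue [AU, KS, UY, RB]
Visit AU → queue [KS, UY, RB]
Visit KS → queue [UY, RB]
Visit UY; enqueue NQ → queue [RB, NQ]
Visit RB → queue [NQ]
Visit NQ; enqueue RO → queue [RO]
Visit RO → queue []

Visit order: IA, DU, CR, SA, BQ, CX, PS, AU, KS, UY, RB, NQ, RO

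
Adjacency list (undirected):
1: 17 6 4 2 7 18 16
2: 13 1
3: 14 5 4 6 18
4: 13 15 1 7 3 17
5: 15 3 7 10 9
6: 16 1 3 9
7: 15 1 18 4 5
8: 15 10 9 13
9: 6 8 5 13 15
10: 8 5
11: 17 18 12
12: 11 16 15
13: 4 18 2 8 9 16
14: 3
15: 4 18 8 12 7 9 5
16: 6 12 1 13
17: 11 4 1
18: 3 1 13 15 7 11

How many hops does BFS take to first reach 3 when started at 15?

2

Level 0: 15
Level 1: 4, 5, 7, 8, 9, 12, 18
Level 2: 1, 3, 6, 10, 11, 13, 16, 17
Level 3: 2, 14
3 first appears at level 2.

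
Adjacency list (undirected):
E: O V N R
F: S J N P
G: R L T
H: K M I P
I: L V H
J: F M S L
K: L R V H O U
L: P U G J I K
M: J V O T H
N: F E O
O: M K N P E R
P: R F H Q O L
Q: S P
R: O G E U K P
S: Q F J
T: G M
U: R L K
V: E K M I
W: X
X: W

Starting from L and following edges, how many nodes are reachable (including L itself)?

18

BFS from L visits: L, G, I, J, K, P, U, R, T, H, V, F, M, S, O, Q, E, N
Reachable nodes: 18 of 20 total.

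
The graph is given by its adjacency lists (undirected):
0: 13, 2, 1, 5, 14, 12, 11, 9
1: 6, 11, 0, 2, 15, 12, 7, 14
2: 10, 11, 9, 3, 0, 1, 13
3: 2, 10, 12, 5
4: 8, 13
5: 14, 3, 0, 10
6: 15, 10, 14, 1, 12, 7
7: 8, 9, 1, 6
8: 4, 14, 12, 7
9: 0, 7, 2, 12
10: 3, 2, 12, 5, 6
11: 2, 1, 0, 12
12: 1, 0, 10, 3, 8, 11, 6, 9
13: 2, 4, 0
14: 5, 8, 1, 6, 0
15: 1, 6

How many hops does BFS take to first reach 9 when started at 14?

Level 0: 14
Level 1: 0, 1, 5, 6, 8
Level 2: 2, 3, 4, 7, 9, 10, 11, 12, 13, 15
9 first appears at level 2.

2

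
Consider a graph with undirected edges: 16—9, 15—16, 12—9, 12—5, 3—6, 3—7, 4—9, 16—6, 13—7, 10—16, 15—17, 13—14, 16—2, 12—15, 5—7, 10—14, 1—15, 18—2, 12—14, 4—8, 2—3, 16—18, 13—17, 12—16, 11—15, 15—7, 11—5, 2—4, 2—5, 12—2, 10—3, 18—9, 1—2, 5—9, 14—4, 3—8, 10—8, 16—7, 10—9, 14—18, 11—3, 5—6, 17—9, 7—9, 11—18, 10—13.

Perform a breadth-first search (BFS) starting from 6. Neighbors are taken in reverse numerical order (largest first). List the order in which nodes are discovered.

6 → 16 → 5 → 3 → 18 → 15 → 12 → 10 → 9 → 7 → 2 → 11 → 8 → 14 → 17 → 1 → 13 → 4

Visit 6; enqueue 16, 5, 3 → queue [16, 5, 3]
Visit 16; enqueue 18, 15, 12, 10, 9, 7, 2 → queue [5, 3, 18, 15, 12, 10, 9, 7, 2]
Visit 5; enqueue 11 → queue [3, 18, 15, 12, 10, 9, 7, 2, 11]
Visit 3; enqueue 8 → queue [18, 15, 12, 10, 9, 7, 2, 11, 8]
Visit 18; enqueue 14 → queue [15, 12, 10, 9, 7, 2, 11, 8, 14]
Visit 15; enqueue 17, 1 → queue [12, 10, 9, 7, 2, 11, 8, 14, 17, 1]
Visit 12 → queue [10, 9, 7, 2, 11, 8, 14, 17, 1]
Visit 10; enqueue 13 → queue [9, 7, 2, 11, 8, 14, 17, 1, 13]
Visit 9; enqueue 4 → queue [7, 2, 11, 8, 14, 17, 1, 13, 4]
Visit 7 → queue [2, 11, 8, 14, 17, 1, 13, 4]
Visit 2 → queue [11, 8, 14, 17, 1, 13, 4]
Visit 11 → queue [8, 14, 17, 1, 13, 4]
Visit 8 → queue [14, 17, 1, 13, 4]
Visit 14 → queue [17, 1, 13, 4]
Visit 17 → queue [1, 13, 4]
Visit 1 → queue [13, 4]
Visit 13 → queue [4]
Visit 4 → queue []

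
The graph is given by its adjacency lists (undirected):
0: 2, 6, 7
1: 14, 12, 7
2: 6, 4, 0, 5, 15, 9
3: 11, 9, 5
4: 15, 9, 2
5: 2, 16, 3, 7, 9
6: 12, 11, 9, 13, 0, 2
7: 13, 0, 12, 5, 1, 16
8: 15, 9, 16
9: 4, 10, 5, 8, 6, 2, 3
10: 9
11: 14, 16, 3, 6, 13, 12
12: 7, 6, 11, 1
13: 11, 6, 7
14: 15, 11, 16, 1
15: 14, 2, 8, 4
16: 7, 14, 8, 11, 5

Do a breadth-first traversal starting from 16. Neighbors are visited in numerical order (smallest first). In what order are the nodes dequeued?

16 → 5 → 7 → 8 → 11 → 14 → 2 → 3 → 9 → 0 → 1 → 12 → 13 → 15 → 6 → 4 → 10

Visit 16; enqueue 5, 7, 8, 11, 14 → queue [5, 7, 8, 11, 14]
Visit 5; enqueue 2, 3, 9 → queue [7, 8, 11, 14, 2, 3, 9]
Visit 7; enqueue 0, 1, 12, 13 → queue [8, 11, 14, 2, 3, 9, 0, 1, 12, 13]
Visit 8; enqueue 15 → queue [11, 14, 2, 3, 9, 0, 1, 12, 13, 15]
Visit 11; enqueue 6 → queue [14, 2, 3, 9, 0, 1, 12, 13, 15, 6]
Visit 14 → queue [2, 3, 9, 0, 1, 12, 13, 15, 6]
Visit 2; enqueue 4 → queue [3, 9, 0, 1, 12, 13, 15, 6, 4]
Visit 3 → queue [9, 0, 1, 12, 13, 15, 6, 4]
Visit 9; enqueue 10 → queue [0, 1, 12, 13, 15, 6, 4, 10]
Visit 0 → queue [1, 12, 13, 15, 6, 4, 10]
Visit 1 → queue [12, 13, 15, 6, 4, 10]
Visit 12 → queue [13, 15, 6, 4, 10]
Visit 13 → queue [15, 6, 4, 10]
Visit 15 → queue [6, 4, 10]
Visit 6 → queue [4, 10]
Visit 4 → queue [10]
Visit 10 → queue []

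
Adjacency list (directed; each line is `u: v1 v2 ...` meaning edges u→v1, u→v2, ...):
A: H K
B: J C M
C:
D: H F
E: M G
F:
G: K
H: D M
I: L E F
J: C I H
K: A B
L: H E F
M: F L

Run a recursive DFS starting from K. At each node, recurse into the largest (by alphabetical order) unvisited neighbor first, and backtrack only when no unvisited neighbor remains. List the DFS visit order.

Visit K
K → B
B → M
M → L
L → H
H → D
D → F
L → E
E → G
B → J
J → I
J → C
K → A

K B M L H D F E G J I C A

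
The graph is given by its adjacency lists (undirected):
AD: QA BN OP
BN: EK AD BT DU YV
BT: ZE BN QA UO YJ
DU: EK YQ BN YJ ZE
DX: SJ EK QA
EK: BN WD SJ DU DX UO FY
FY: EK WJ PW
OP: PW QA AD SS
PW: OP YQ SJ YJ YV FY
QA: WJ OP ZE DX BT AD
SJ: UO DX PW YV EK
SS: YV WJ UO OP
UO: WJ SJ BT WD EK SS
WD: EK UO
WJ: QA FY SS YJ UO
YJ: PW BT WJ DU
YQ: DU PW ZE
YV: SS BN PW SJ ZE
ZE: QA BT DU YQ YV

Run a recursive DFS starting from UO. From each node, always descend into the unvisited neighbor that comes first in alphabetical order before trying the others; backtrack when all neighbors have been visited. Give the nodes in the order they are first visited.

Visit UO
UO → BT
BT → BN
BN → AD
AD → OP
OP → PW
PW → FY
FY → EK
EK → DU
DU → YJ
YJ → WJ
WJ → QA
QA → DX
DX → SJ
SJ → YV
YV → SS
YV → ZE
ZE → YQ
EK → WD

UO, BT, BN, AD, OP, PW, FY, EK, DU, YJ, WJ, QA, DX, SJ, YV, SS, ZE, YQ, WD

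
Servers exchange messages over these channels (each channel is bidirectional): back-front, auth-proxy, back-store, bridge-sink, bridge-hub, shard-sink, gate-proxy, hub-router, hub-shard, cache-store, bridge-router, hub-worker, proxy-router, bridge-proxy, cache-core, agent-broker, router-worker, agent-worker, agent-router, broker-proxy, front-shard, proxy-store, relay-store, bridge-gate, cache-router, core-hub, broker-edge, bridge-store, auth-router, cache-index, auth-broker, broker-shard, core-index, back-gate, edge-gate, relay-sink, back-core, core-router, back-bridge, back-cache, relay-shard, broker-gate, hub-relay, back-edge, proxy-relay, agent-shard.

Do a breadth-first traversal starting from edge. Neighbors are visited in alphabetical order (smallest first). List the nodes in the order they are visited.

Visit edge; enqueue back, broker, gate → queue [back, broker, gate]
Visit back; enqueue bridge, cache, core, front, store → queue [broker, gate, bridge, cache, core, front, store]
Visit broker; enqueue agent, auth, proxy, shard → queue [gate, bridge, cache, core, front, store, agent, auth, proxy, shard]
Visit gate → queue [bridge, cache, core, front, store, agent, auth, proxy, shard]
Visit bridge; enqueue hub, router, sink → queue [cache, core, front, store, agent, auth, proxy, shard, hub, router, sink]
Visit cache; enqueue index → queue [core, front, store, agent, auth, proxy, shard, hub, router, sink, index]
Visit core → queue [front, store, agent, auth, proxy, shard, hub, router, sink, index]
Visit front → queue [store, agent, auth, proxy, shard, hub, router, sink, index]
Visit store; enqueue relay → queue [agent, auth, proxy, shard, hub, router, sink, index, relay]
Visit agent; enqueue worker → queue [auth, proxy, shard, hub, router, sink, index, relay, worker]
Visit auth → queue [proxy, shard, hub, router, sink, index, relay, worker]
Visit proxy → queue [shard, hub, router, sink, index, relay, worker]
Visit shard → queue [hub, router, sink, index, relay, worker]
Visit hub → queue [router, sink, index, relay, worker]
Visit router → queue [sink, index, relay, worker]
Visit sink → queue [index, relay, worker]
Visit index → queue [relay, worker]
Visit relay → queue [worker]
Visit worker → queue []

edge -> back -> broker -> gate -> bridge -> cache -> core -> front -> store -> agent -> auth -> proxy -> shard -> hub -> router -> sink -> index -> relay -> worker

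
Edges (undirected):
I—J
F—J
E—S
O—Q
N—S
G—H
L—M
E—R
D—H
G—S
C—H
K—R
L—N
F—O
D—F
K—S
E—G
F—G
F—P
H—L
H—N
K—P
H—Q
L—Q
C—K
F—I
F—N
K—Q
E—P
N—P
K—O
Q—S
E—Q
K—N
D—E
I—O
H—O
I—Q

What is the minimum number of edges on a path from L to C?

Level 0: L
Level 1: H, M, N, Q
Level 2: C, D, E, F, G, I, K, O, P, S
Level 3: J, R
C first appears at level 2.

2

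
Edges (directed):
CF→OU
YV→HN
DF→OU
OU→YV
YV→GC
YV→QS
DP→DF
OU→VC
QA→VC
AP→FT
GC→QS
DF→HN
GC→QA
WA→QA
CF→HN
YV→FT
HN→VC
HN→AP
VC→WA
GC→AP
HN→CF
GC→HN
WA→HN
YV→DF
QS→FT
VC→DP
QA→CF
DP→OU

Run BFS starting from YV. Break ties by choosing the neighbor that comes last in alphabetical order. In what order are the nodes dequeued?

YV, QS, HN, GC, FT, DF, VC, CF, AP, QA, OU, WA, DP

Visit YV; enqueue QS, HN, GC, FT, DF → queue [QS, HN, GC, FT, DF]
Visit QS → queue [HN, GC, FT, DF]
Visit HN; enqueue VC, CF, AP → queue [GC, FT, DF, VC, CF, AP]
Visit GC; enqueue QA → queue [FT, DF, VC, CF, AP, QA]
Visit FT → queue [DF, VC, CF, AP, QA]
Visit DF; enqueue OU → queue [VC, CF, AP, QA, OU]
Visit VC; enqueue WA, DP → queue [CF, AP, QA, OU, WA, DP]
Visit CF → queue [AP, QA, OU, WA, DP]
Visit AP → queue [QA, OU, WA, DP]
Visit QA → queue [OU, WA, DP]
Visit OU → queue [WA, DP]
Visit WA → queue [DP]
Visit DP → queue []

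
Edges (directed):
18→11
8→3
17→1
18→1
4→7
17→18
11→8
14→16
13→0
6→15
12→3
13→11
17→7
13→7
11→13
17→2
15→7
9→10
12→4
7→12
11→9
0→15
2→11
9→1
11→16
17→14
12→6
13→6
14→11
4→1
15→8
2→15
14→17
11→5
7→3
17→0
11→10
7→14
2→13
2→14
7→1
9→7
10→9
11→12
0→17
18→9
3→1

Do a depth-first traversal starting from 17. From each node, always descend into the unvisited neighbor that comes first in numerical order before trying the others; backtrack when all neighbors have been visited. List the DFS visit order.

17, 0, 15, 7, 1, 3, 12, 4, 6, 14, 11, 5, 8, 9, 10, 13, 16, 2, 18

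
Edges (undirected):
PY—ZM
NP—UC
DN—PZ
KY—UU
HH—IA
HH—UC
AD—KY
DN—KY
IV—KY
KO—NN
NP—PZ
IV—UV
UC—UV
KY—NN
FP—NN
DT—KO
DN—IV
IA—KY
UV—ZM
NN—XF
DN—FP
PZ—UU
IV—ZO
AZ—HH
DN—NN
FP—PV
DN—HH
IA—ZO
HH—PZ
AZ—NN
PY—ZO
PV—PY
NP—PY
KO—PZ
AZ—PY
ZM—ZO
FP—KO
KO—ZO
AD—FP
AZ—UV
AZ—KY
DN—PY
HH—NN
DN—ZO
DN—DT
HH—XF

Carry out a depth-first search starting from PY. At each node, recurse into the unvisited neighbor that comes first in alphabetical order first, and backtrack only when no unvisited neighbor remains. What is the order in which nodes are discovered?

PY -> AZ -> HH -> DN -> DT -> KO -> FP -> AD -> KY -> IA -> ZO -> IV -> UV -> UC -> NP -> PZ -> UU -> ZM -> NN -> XF -> PV

Visit PY
PY → AZ
AZ → HH
HH → DN
DN → DT
DT → KO
KO → FP
FP → AD
AD → KY
KY → IA
IA → ZO
ZO → IV
IV → UV
UV → UC
UC → NP
NP → PZ
PZ → UU
UV → ZM
KY → NN
NN → XF
FP → PV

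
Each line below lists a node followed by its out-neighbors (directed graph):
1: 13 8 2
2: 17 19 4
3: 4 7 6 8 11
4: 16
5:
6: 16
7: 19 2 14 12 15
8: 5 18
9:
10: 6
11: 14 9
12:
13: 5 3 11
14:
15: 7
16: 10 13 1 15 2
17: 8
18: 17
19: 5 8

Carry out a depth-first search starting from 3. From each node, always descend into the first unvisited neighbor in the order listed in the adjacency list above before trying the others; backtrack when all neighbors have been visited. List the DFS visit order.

3, 4, 16, 10, 6, 13, 5, 11, 14, 9, 1, 8, 18, 17, 2, 19, 15, 7, 12

Visit 3
3 → 4
4 → 16
16 → 10
10 → 6
16 → 13
13 → 5
13 → 11
11 → 14
11 → 9
16 → 1
1 → 8
8 → 18
18 → 17
1 → 2
2 → 19
16 → 15
15 → 7
7 → 12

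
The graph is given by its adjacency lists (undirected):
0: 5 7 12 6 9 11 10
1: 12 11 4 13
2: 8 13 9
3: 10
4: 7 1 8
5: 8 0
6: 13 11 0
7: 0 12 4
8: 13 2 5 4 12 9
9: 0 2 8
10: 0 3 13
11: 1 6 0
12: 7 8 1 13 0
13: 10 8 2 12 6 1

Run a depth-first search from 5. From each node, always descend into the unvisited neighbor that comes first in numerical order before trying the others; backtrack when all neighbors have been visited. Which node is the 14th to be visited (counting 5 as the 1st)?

3

Visit 5
5 → 0
0 → 6
6 → 11
11 → 1
1 → 4
4 → 7
7 → 12
12 → 8
8 → 2
2 → 9
2 → 13
13 → 10
10 → 3

Visit order: 5, 0, 6, 11, 1, 4, 7, 12, 8, 2, 9, 13, 10, 3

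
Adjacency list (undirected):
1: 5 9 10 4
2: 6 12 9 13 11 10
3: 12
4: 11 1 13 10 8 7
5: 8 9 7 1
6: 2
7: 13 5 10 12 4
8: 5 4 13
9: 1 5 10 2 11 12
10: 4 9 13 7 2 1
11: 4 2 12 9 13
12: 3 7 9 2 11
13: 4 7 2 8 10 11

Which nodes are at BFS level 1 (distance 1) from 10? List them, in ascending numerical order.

1, 2, 4, 7, 9, 13

Level 0: 10
Level 1: 1, 2, 4, 7, 9, 13
Level 2: 5, 6, 8, 11, 12
Level 3: 3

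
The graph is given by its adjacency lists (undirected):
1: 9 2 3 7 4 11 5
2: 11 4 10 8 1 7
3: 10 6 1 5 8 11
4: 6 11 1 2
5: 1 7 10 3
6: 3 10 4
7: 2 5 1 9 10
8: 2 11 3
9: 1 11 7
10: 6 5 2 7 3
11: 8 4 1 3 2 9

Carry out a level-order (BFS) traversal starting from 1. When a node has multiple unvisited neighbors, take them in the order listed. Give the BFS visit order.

1 9 2 3 7 4 11 5 10 8 6

Visit 1; enqueue 9, 2, 3, 7, 4, 11, 5 → queue [9, 2, 3, 7, 4, 11, 5]
Visit 9 → queue [2, 3, 7, 4, 11, 5]
Visit 2; enqueue 10, 8 → queue [3, 7, 4, 11, 5, 10, 8]
Visit 3; enqueue 6 → queue [7, 4, 11, 5, 10, 8, 6]
Visit 7 → queue [4, 11, 5, 10, 8, 6]
Visit 4 → queue [11, 5, 10, 8, 6]
Visit 11 → queue [5, 10, 8, 6]
Visit 5 → queue [10, 8, 6]
Visit 10 → queue [8, 6]
Visit 8 → queue [6]
Visit 6 → queue []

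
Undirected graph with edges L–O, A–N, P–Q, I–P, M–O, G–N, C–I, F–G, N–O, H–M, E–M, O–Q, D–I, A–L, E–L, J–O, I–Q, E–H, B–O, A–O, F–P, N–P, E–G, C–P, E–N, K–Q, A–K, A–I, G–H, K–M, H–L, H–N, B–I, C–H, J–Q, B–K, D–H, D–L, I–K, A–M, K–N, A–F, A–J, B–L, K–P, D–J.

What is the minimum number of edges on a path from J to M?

2

Level 0: J
Level 1: A, D, O, Q
Level 2: B, F, H, I, K, L, M, N, P
Level 3: C, E, G
M first appears at level 2.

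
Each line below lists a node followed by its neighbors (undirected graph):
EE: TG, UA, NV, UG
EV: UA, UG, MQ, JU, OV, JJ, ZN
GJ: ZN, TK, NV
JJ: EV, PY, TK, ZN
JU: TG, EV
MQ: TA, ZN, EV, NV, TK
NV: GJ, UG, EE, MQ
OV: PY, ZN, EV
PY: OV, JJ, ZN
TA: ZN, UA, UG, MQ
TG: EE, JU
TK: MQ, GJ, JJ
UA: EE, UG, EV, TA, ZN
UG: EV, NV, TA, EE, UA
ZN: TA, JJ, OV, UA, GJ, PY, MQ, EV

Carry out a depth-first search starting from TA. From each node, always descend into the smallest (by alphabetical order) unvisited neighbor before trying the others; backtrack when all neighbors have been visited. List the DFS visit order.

TA, MQ, EV, JJ, PY, OV, ZN, GJ, NV, EE, TG, JU, UA, UG, TK

Visit TA
TA → MQ
MQ → EV
EV → JJ
JJ → PY
PY → OV
OV → ZN
ZN → GJ
GJ → NV
NV → EE
EE → TG
TG → JU
EE → UA
UA → UG
GJ → TK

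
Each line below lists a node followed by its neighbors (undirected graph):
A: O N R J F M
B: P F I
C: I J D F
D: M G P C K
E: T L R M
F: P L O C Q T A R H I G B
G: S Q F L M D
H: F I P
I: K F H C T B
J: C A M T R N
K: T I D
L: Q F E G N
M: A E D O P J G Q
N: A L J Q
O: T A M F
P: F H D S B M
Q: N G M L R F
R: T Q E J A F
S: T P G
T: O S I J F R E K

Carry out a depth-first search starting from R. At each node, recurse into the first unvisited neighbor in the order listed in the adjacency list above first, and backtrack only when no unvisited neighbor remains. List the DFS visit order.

R, T, O, A, N, L, Q, G, S, P, F, C, I, K, D, M, E, J, H, B

Visit R
R → T
T → O
O → A
A → N
N → L
L → Q
Q → G
G → S
S → P
P → F
F → C
C → I
I → K
K → D
D → M
M → E
M → J
I → H
I → B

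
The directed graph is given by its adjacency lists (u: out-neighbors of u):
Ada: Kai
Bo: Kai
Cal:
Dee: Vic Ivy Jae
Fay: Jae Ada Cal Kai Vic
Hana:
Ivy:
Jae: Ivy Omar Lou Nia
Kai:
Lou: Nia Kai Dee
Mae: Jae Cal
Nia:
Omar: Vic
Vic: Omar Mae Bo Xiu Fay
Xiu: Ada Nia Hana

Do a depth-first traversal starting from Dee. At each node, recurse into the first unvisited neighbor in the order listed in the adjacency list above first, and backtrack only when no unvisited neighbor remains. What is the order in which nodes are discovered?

Dee Vic Omar Mae Jae Ivy Lou Nia Kai Cal Bo Xiu Ada Hana Fay

Visit Dee
Dee → Vic
Vic → Omar
Vic → Mae
Mae → Jae
Jae → Ivy
Jae → Lou
Lou → Nia
Lou → Kai
Mae → Cal
Vic → Bo
Vic → Xiu
Xiu → Ada
Xiu → Hana
Vic → Fay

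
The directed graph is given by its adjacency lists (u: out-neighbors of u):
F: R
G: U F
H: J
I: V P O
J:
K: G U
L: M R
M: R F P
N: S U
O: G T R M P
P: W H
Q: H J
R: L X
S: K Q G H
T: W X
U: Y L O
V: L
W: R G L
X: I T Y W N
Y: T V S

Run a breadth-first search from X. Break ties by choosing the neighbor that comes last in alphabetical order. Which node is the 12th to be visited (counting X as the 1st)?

U

Visit X; enqueue Y, W, T, N, I → queue [Y, W, T, N, I]
Visit Y; enqueue V, S → queue [W, T, N, I, V, S]
Visit W; enqueue R, L, G → queue [T, N, I, V, S, R, L, G]
Visit T → queue [N, I, V, S, R, L, G]
Visit N; enqueue U → queue [I, V, S, R, L, G, U]
Visit I; enqueue P, O → queue [V, S, R, L, G, U, P, O]
Visit V → queue [S, R, L, G, U, P, O]
Visit S; enqueue Q, K, H → queue [R, L, G, U, P, O, Q, K, H]
Visit R → queue [L, G, U, P, O, Q, K, H]
Visit L; enqueue M → queue [G, U, P, O, Q, K, H, M]
Visit G; enqueue F → queue [U, P, O, Q, K, H, M, F]
Visit U → queue [P, O, Q, K, H, M, F]
Visit P → queue [O, Q, K, H, M, F]
Visit O → queue [Q, K, H, M, F]
Visit Q; enqueue J → queue [K, H, M, F, J]
Visit K → queue [H, M, F, J]
Visit H → queue [M, F, J]
Visit M → queue [F, J]
Visit F → queue [J]
Visit J → queue []

Visit order: X, Y, W, T, N, I, V, S, R, L, G, U, P, O, Q, K, H, M, F, J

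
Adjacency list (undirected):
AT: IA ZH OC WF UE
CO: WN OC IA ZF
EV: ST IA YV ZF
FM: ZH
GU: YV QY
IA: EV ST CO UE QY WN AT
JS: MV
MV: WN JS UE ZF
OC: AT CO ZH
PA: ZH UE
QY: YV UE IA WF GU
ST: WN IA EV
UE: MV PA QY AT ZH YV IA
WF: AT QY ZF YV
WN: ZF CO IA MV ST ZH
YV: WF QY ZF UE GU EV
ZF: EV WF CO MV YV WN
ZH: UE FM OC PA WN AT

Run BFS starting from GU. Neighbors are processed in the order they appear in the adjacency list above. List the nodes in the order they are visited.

GU, YV, QY, WF, ZF, UE, EV, IA, AT, CO, MV, WN, PA, ZH, ST, OC, JS, FM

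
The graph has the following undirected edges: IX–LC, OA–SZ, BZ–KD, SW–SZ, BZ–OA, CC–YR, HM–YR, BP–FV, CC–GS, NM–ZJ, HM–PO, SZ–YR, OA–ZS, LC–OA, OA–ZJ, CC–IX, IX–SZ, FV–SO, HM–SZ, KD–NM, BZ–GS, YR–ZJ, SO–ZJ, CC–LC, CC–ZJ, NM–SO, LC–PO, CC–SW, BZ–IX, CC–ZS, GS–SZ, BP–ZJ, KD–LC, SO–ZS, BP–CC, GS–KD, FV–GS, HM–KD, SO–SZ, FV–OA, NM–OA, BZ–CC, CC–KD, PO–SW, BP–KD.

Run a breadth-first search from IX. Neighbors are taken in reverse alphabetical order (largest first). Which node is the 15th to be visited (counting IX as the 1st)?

ZJ

Visit IX; enqueue SZ, LC, CC, BZ → queue [SZ, LC, CC, BZ]
Visit SZ; enqueue YR, SW, SO, OA, HM, GS → queue [LC, CC, BZ, YR, SW, SO, OA, HM, GS]
Visit LC; enqueue PO, KD → queue [CC, BZ, YR, SW, SO, OA, HM, GS, PO, KD]
Visit CC; enqueue ZS, ZJ, BP → queue [BZ, YR, SW, SO, OA, HM, GS, PO, KD, ZS, ZJ, BP]
Visit BZ → queue [YR, SW, SO, OA, HM, GS, PO, KD, ZS, ZJ, BP]
Visit YR → queue [SW, SO, OA, HM, GS, PO, KD, ZS, ZJ, BP]
Visit SW → queue [SO, OA, HM, GS, PO, KD, ZS, ZJ, BP]
Visit SO; enqueue NM, FV → queue [OA, HM, GS, PO, KD, ZS, ZJ, BP, NM, FV]
Visit OA → queue [HM, GS, PO, KD, ZS, ZJ, BP, NM, FV]
Visit HM → queue [GS, PO, KD, ZS, ZJ, BP, NM, FV]
Visit GS → queue [PO, KD, ZS, ZJ, BP, NM, FV]
Visit PO → queue [KD, ZS, ZJ, BP, NM, FV]
Visit KD → queue [ZS, ZJ, BP, NM, FV]
Visit ZS → queue [ZJ, BP, NM, FV]
Visit ZJ → queue [BP, NM, FV]
Visit BP → queue [NM, FV]
Visit NM → queue [FV]
Visit FV → queue []

Visit order: IX, SZ, LC, CC, BZ, YR, SW, SO, OA, HM, GS, PO, KD, ZS, ZJ, BP, NM, FV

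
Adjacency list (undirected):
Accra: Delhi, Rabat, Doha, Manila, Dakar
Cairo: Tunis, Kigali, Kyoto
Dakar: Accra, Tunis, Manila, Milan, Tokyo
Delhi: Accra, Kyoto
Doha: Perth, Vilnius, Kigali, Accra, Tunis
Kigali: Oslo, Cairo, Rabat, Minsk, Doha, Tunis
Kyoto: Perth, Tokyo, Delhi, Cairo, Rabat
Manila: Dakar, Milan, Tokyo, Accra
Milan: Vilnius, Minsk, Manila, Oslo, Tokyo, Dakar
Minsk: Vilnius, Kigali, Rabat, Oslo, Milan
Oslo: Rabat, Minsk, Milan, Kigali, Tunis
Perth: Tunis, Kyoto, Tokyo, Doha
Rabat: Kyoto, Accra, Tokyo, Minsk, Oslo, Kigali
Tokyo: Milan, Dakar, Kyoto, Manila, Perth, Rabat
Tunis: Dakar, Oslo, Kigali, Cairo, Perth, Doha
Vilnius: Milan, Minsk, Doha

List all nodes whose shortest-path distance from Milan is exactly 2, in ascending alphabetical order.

Level 0: Milan
Level 1: Dakar, Manila, Minsk, Oslo, Tokyo, Vilnius
Level 2: Accra, Doha, Kigali, Kyoto, Perth, Rabat, Tunis
Level 3: Cairo, Delhi

Accra, Doha, Kigali, Kyoto, Perth, Rabat, Tunis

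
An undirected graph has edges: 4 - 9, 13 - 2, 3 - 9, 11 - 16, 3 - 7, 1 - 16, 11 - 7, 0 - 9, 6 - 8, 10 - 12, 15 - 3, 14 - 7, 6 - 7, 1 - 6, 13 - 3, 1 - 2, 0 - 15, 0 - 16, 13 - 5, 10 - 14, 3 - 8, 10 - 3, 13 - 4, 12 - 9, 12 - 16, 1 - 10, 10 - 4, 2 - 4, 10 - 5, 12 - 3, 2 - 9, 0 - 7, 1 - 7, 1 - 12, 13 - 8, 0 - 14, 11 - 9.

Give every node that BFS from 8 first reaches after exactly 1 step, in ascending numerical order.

3, 6, 13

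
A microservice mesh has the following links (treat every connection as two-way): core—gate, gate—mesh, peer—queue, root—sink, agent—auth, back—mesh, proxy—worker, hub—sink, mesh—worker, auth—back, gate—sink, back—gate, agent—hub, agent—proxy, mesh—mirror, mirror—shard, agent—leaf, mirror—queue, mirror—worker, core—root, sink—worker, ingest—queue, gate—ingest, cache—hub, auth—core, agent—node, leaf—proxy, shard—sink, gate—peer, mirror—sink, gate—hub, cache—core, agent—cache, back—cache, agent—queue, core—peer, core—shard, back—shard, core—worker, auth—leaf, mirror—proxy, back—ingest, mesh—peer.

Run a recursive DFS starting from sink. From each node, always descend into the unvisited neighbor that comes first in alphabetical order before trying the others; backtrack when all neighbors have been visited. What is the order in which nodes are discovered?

sink → gate → back → auth → agent → cache → core → peer → mesh → mirror → proxy → leaf → worker → queue → ingest → shard → root → hub → node

Visit sink
sink → gate
gate → back
back → auth
auth → agent
agent → cache
cache → core
core → peer
peer → mesh
mesh → mirror
mirror → proxy
proxy → leaf
proxy → worker
mirror → queue
queue → ingest
mirror → shard
core → root
cache → hub
agent → node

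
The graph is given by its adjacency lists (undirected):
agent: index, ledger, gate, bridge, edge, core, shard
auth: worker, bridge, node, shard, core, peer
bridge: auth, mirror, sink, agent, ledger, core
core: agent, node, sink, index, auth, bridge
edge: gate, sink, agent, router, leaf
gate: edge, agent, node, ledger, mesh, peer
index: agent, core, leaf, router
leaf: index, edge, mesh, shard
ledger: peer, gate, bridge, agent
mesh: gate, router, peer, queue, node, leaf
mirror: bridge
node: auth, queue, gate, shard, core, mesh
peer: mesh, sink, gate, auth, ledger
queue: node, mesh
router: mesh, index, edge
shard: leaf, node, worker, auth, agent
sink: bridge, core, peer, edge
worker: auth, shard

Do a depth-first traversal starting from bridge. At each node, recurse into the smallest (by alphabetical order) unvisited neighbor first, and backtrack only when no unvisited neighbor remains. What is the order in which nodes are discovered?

bridge, agent, core, auth, node, gate, edge, leaf, index, router, mesh, peer, ledger, sink, queue, shard, worker, mirror

Visit bridge
bridge → agent
agent → core
core → auth
auth → node
node → gate
gate → edge
edge → leaf
leaf → index
index → router
router → mesh
mesh → peer
peer → ledger
peer → sink
mesh → queue
leaf → shard
shard → worker
bridge → mirror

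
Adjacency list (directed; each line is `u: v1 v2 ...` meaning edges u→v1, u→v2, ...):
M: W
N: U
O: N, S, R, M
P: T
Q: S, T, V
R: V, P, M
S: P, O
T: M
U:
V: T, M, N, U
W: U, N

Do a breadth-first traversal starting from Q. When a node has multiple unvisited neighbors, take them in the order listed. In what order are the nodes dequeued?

Visit Q; enqueue S, T, V → queue [S, T, V]
Visit S; enqueue P, O → queue [T, V, P, O]
Visit T; enqueue M → queue [V, P, O, M]
Visit V; enqueue N, U → queue [P, O, M, N, U]
Visit P → queue [O, M, N, U]
Visit O; enqueue R → queue [M, N, U, R]
Visit M; enqueue W → queue [N, U, R, W]
Visit N → queue [U, R, W]
Visit U → queue [R, W]
Visit R → queue [W]
Visit W → queue []

Q → S → T → V → P → O → M → N → U → R → W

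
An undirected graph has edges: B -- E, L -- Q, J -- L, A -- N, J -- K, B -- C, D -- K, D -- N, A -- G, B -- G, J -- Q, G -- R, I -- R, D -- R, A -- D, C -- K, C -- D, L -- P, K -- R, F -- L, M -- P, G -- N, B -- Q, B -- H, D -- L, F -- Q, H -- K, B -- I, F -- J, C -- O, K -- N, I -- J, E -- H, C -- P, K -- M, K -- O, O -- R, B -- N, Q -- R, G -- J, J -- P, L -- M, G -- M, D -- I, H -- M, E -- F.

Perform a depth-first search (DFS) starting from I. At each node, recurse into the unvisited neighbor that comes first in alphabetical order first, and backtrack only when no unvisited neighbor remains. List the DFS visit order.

Visit I
I → B
B → C
C → D
D → A
A → G
G → J
J → F
F → E
E → H
H → K
K → M
M → L
L → P
L → Q
Q → R
R → O
K → N

I, B, C, D, A, G, J, F, E, H, K, M, L, P, Q, R, O, N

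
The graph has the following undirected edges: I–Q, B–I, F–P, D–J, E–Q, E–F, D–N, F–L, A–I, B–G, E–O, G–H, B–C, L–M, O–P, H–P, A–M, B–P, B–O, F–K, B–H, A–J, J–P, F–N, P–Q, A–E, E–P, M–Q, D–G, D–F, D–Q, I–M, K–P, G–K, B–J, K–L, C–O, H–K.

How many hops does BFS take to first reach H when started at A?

3

Level 0: A
Level 1: E, I, J, M
Level 2: B, D, F, L, O, P, Q
Level 3: C, G, H, K, N
H first appears at level 3.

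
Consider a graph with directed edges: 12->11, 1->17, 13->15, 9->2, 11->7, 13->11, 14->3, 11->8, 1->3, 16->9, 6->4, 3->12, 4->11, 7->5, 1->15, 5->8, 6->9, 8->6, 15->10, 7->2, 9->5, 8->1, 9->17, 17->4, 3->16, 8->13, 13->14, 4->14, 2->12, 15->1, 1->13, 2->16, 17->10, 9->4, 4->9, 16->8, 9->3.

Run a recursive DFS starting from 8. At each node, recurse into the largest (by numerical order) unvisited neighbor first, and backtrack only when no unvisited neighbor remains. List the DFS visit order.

Visit 8
8 → 13
13 → 15
15 → 10
15 → 1
1 → 17
17 → 4
4 → 14
14 → 3
3 → 16
16 → 9
9 → 5
9 → 2
2 → 12
12 → 11
11 → 7
8 → 6

8 13 15 10 1 17 4 14 3 16 9 5 2 12 11 7 6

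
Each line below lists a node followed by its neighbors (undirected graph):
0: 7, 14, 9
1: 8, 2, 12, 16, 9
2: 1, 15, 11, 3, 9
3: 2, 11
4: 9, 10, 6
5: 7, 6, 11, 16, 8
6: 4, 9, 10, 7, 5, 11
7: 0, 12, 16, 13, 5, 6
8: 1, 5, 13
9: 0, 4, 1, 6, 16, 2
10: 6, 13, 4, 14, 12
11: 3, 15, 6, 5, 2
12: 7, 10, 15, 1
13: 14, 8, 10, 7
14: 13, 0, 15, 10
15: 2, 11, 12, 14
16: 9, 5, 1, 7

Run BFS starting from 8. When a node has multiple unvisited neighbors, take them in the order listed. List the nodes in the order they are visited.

8 → 1 → 5 → 13 → 2 → 12 → 16 → 9 → 7 → 6 → 11 → 14 → 10 → 15 → 3 → 0 → 4

Visit 8; enqueue 1, 5, 13 → queue [1, 5, 13]
Visit 1; enqueue 2, 12, 16, 9 → queue [5, 13, 2, 12, 16, 9]
Visit 5; enqueue 7, 6, 11 → queue [13, 2, 12, 16, 9, 7, 6, 11]
Visit 13; enqueue 14, 10 → queue [2, 12, 16, 9, 7, 6, 11, 14, 10]
Visit 2; enqueue 15, 3 → queue [12, 16, 9, 7, 6, 11, 14, 10, 15, 3]
Visit 12 → queue [16, 9, 7, 6, 11, 14, 10, 15, 3]
Visit 16 → queue [9, 7, 6, 11, 14, 10, 15, 3]
Visit 9; enqueue 0, 4 → queue [7, 6, 11, 14, 10, 15, 3, 0, 4]
Visit 7 → queue [6, 11, 14, 10, 15, 3, 0, 4]
Visit 6 → queue [11, 14, 10, 15, 3, 0, 4]
Visit 11 → queue [14, 10, 15, 3, 0, 4]
Visit 14 → queue [10, 15, 3, 0, 4]
Visit 10 → queue [15, 3, 0, 4]
Visit 15 → queue [3, 0, 4]
Visit 3 → queue [0, 4]
Visit 0 → queue [4]
Visit 4 → queue []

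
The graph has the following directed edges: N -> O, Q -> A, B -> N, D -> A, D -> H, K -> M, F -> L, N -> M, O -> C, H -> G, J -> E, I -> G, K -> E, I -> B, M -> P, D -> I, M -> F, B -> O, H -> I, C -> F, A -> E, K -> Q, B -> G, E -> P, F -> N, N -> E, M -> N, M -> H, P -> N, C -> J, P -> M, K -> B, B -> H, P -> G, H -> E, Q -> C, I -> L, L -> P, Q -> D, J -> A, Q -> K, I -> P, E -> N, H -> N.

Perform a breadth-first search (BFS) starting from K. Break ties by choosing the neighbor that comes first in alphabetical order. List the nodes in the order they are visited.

K -> B -> E -> M -> Q -> G -> H -> N -> O -> P -> F -> A -> C -> D -> I -> L -> J

Visit K; enqueue B, E, M, Q → queue [B, E, M, Q]
Visit B; enqueue G, H, N, O → queue [E, M, Q, G, H, N, O]
Visit E; enqueue P → queue [M, Q, G, H, N, O, P]
Visit M; enqueue F → queue [Q, G, H, N, O, P, F]
Visit Q; enqueue A, C, D → queue [G, H, N, O, P, F, A, C, D]
Visit G → queue [H, N, O, P, F, A, C, D]
Visit H; enqueue I → queue [N, O, P, F, A, C, D, I]
Visit N → queue [O, P, F, A, C, D, I]
Visit O → queue [P, F, A, C, D, I]
Visit P → queue [F, A, C, D, I]
Visit F; enqueue L → queue [A, C, D, I, L]
Visit A → queue [C, D, I, L]
Visit C; enqueue J → queue [D, I, L, J]
Visit D → queue [I, L, J]
Visit I → queue [L, J]
Visit L → queue [J]
Visit J → queue []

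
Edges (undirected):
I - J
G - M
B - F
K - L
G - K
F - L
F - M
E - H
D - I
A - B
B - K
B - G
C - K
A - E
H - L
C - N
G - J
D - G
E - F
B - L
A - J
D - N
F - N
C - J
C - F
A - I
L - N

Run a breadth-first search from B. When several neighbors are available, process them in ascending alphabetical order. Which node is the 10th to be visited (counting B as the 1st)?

C

Visit B; enqueue A, F, G, K, L → queue [A, F, G, K, L]
Visit A; enqueue E, I, J → queue [F, G, K, L, E, I, J]
Visit F; enqueue C, M, N → queue [G, K, L, E, I, J, C, M, N]
Visit G; enqueue D → queue [K, L, E, I, J, C, M, N, D]
Visit K → queue [L, E, I, J, C, M, N, D]
Visit L; enqueue H → queue [E, I, J, C, M, N, D, H]
Visit E → queue [I, J, C, M, N, D, H]
Visit I → queue [J, C, M, N, D, H]
Visit J → queue [C, M, N, D, H]
Visit C → queue [M, N, D, H]
Visit M → queue [N, D, H]
Visit N → queue [D, H]
Visit D → queue [H]
Visit H → queue []

Visit order: B, A, F, G, K, L, E, I, J, C, M, N, D, H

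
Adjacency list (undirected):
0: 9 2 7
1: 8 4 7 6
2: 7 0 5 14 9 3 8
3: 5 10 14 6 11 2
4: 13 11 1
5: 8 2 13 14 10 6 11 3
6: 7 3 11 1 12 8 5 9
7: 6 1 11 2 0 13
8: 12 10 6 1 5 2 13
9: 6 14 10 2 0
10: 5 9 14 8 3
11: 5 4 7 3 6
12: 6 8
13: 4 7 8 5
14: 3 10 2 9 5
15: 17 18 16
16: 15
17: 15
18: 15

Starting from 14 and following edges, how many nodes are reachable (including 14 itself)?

BFS from 14 visits: 14, 3, 10, 2, 9, 5, 6, 11, 8, 7, 0, 13, 1, 12, 4
Reachable nodes: 15 of 19 total.

15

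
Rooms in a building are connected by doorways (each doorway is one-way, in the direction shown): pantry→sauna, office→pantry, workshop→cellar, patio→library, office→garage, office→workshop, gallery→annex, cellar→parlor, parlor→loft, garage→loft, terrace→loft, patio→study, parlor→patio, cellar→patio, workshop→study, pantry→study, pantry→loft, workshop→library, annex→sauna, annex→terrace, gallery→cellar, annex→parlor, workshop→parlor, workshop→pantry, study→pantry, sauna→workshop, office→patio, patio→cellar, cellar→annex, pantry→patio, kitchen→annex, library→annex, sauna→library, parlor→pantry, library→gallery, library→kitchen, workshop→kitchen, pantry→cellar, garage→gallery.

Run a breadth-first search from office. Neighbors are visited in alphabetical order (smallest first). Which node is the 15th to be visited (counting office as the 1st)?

terrace

Visit office; enqueue garage, pantry, patio, workshop → queue [garage, pantry, patio, workshop]
Visit garage; enqueue gallery, loft → queue [pantry, patio, workshop, gallery, loft]
Visit pantry; enqueue cellar, sauna, study → queue [patio, workshop, gallery, loft, cellar, sauna, study]
Visit patio; enqueue library → queue [workshop, gallery, loft, cellar, sauna, study, library]
Visit workshop; enqueue kitchen, parlor → queue [gallery, loft, cellar, sauna, study, library, kitchen, parlor]
Visit gallery; enqueue annex → queue [loft, cellar, sauna, study, library, kitchen, parlor, annex]
Visit loft → queue [cellar, sauna, study, library, kitchen, parlor, annex]
Visit cellar → queue [sauna, study, library, kitchen, parlor, annex]
Visit sauna → queue [study, library, kitchen, parlor, annex]
Visit study → queue [library, kitchen, parlor, annex]
Visit library → queue [kitchen, parlor, annex]
Visit kitchen → queue [parlor, annex]
Visit parlor → queue [annex]
Visit annex; enqueue terrace → queue [terrace]
Visit terrace → queue []

Visit order: office, garage, pantry, patio, workshop, gallery, loft, cellar, sauna, study, library, kitchen, parlor, annex, terrace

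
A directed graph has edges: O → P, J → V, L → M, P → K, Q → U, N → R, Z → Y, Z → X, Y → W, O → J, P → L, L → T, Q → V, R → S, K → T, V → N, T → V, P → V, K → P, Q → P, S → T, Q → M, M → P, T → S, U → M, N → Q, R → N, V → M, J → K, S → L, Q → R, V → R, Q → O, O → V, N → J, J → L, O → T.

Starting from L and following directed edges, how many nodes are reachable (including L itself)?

13

BFS from L visits: L, M, T, P, S, V, K, N, R, J, Q, O, U
Reachable nodes: 13 of 17 total.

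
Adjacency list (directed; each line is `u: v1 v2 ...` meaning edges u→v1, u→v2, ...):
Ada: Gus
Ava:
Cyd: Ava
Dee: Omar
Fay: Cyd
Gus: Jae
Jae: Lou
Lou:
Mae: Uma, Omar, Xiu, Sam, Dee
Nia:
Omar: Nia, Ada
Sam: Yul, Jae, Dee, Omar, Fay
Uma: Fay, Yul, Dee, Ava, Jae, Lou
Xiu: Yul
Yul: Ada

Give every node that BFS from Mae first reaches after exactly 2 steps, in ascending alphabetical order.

Level 0: Mae
Level 1: Dee, Omar, Sam, Uma, Xiu
Level 2: Ada, Ava, Fay, Jae, Lou, Nia, Yul
Level 3: Cyd, Gus

Ada, Ava, Fay, Jae, Lou, Nia, Yul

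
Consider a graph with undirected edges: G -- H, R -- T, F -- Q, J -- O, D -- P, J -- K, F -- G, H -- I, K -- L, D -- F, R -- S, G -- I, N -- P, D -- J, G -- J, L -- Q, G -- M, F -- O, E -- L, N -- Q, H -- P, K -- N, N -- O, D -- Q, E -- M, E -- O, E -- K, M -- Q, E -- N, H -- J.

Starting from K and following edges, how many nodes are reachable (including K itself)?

14

BFS from K visits: K, E, J, L, N, M, O, D, G, H, Q, P, F, I
Reachable nodes: 14 of 17 total.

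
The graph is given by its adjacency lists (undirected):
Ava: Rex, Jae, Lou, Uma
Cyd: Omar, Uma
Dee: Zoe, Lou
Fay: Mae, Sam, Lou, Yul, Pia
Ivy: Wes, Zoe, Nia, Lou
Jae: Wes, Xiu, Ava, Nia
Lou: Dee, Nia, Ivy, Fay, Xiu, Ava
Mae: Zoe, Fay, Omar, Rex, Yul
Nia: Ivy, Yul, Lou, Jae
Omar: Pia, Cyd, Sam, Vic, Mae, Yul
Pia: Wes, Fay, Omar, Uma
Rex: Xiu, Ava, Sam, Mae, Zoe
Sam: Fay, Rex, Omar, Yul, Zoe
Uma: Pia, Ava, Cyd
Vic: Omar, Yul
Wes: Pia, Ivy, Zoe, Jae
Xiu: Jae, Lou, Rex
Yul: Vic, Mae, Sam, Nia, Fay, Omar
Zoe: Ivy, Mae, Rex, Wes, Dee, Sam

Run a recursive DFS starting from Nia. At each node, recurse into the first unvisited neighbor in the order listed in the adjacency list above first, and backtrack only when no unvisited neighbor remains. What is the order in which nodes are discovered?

Visit Nia
Nia → Ivy
Ivy → Wes
Wes → Pia
Pia → Fay
Fay → Mae
Mae → Zoe
Zoe → Rex
Rex → Xiu
Xiu → Jae
Jae → Ava
Ava → Lou
Lou → Dee
Ava → Uma
Uma → Cyd
Cyd → Omar
Omar → Sam
Sam → Yul
Yul → Vic

Nia, Ivy, Wes, Pia, Fay, Mae, Zoe, Rex, Xiu, Jae, Ava, Lou, Dee, Uma, Cyd, Omar, Sam, Yul, Vic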